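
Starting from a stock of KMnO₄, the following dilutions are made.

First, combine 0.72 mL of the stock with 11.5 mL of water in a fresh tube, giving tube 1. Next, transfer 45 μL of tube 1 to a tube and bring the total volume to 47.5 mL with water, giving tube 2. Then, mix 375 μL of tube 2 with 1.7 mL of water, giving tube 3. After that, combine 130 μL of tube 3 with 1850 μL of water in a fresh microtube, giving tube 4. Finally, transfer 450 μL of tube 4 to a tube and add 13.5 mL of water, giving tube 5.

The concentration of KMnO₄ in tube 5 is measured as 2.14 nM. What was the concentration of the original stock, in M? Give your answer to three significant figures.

0.100 M

Step 1: 0.72 mL + 11.5 mL = 12.22 mL total → factor 12.22/0.72 = 16.972
Step 2: 45 μL brought to 47.5 mL → factor 47500/45 = 1055.6
Step 3: 375 μL + 1.7 mL = 2075 μL total → factor 2075/375 = 5.5333
Step 4: 130 μL + 1850 μL = 1980 μL total → factor 1980/130 = 15.231
Step 5: 450 μL + 13.5 mL = 13950 μL total → factor 13950/450 = 31
Overall dilution factor = 16.972 × 1055.6 × 5.5333 × 15.231 × 31 = 4.6805 × 10^7
Stock = 2.14 nM × 4.6805 × 10^7 = 1.002 × 10^8 nM = 0.100 M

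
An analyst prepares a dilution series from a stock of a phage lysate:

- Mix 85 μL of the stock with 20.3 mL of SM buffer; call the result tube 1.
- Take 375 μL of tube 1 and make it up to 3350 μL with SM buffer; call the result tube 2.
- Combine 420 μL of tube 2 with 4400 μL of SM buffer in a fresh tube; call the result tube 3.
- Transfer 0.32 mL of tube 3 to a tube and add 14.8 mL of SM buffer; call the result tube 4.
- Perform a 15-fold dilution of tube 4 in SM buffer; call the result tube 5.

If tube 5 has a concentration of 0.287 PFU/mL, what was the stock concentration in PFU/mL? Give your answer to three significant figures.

Step 1: 85 μL + 20.3 mL = 20385 μL total → factor 20385/85 = 239.82
Step 2: 375 μL brought to 3350 μL → factor 3350/375 = 8.9333
Step 3: 420 μL + 4400 μL = 4820 μL total → factor 4820/420 = 11.476
Step 4: 0.32 mL + 14.8 mL = 15.12 mL total → factor 15.12/0.32 = 47.25
Step 5: 15-fold → factor 15
Overall dilution factor = 239.82 × 8.9333 × 11.476 × 47.25 × 15 = 1.7426 × 10^7
Stock = 0.287 PFU/mL × 1.7426 × 10^7 = 5.00 × 10^6 PFU/mL

5.00 × 10^6 PFU/mL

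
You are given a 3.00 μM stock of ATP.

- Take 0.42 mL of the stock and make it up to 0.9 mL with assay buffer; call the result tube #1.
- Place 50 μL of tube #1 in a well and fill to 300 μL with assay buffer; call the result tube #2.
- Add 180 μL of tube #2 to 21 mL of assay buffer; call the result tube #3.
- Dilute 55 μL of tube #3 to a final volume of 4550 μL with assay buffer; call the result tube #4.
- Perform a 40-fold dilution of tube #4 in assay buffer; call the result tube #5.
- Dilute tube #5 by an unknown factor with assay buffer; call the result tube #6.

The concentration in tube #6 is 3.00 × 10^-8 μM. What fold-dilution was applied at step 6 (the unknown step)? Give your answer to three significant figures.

Step 1: 0.42 mL brought to 0.9 mL → factor 0.9/0.42 = 2.1429
Step 2: 50 μL brought to 300 μL → factor 300/50 = 6
Step 3: 180 μL + 21 mL = 21180 μL total → factor 21180/180 = 117.67
Step 4: 55 μL brought to 4550 μL → factor 4550/55 = 82.727
Step 5: 40-fold → factor 40
Step 6: unknown factor x
Product of known-step factors = 5.0062 × 10^6
Overall factor = 3.00 μM / (3.00 × 10^-8 μM) = 1 × 10^8
x = 1 × 10^8 / 5.0062 × 10^6 = 20.0

20.0-fold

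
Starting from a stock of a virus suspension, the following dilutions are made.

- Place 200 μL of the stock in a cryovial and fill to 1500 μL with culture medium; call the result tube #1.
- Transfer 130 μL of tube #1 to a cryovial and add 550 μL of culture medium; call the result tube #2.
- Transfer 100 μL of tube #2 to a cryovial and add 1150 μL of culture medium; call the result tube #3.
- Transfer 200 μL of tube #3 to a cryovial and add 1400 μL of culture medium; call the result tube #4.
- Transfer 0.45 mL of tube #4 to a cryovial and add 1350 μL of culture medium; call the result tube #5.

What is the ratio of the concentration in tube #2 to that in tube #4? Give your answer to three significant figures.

Step 1: 200 μL brought to 1500 μL → factor 1500/200 = 7.5
Step 2: 130 μL + 550 μL = 680 μL total → factor 680/130 = 5.2308
Step 3: 100 μL + 1150 μL = 1250 μL total → factor 1250/100 = 12.5
Step 4: 200 μL + 1400 μL = 1600 μL total → factor 1600/200 = 8
Dilution factor to tube #2 = 39.231; to tube #4 = 3923.1
[tube #2]/[tube #4] = (factor to tube #4)/(factor to tube #2) = 3923.1/39.231 = 100

100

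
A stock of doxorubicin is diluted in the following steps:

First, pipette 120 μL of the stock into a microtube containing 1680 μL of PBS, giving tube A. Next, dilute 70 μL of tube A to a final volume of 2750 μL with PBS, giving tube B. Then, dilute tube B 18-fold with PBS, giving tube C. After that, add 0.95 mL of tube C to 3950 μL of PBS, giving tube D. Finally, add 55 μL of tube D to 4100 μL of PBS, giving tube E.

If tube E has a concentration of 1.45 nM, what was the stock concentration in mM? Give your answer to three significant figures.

Step 1: 120 μL + 1680 μL = 1800 μL total → factor 1800/120 = 15
Step 2: 70 μL brought to 2750 μL → factor 2750/70 = 39.286
Step 3: 18-fold → factor 18
Step 4: 0.95 mL + 3950 μL = 4.9 mL total → factor 4.9/0.95 = 5.1579
Step 5: 55 μL + 4100 μL = 4155 μL total → factor 4155/55 = 75.545
Overall dilution factor = 15 × 39.286 × 18 × 5.1579 × 75.545 = 4.1331 × 10^6
Stock = 1.45 nM × 4.1331 × 10^6 = 5.993 × 10^6 nM = 5.99 mM

5.99 mM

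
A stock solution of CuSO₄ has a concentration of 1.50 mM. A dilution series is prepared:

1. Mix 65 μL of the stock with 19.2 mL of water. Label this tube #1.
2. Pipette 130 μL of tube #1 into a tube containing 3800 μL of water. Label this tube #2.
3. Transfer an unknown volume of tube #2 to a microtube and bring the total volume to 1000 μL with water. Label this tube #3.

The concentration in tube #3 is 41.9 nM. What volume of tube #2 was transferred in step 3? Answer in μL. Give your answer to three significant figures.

Step 1: 65 μL + 19.2 mL = 19265 μL total → factor 19265/65 = 296.38
Step 2: 130 μL + 3800 μL = 3930 μL total → factor 3930/130 = 30.231
Step 3: v brought to 1000 μL → factor = 1000 μL/v
Product of known-step factors = 8959.9
Overall factor = 1.50 mM / (41.9 nM) = 35800
Step-3 factor = 35800 / 8959.9 = 3.9955
v = 1000 μL / 3.9955 = 250 μL

250 μL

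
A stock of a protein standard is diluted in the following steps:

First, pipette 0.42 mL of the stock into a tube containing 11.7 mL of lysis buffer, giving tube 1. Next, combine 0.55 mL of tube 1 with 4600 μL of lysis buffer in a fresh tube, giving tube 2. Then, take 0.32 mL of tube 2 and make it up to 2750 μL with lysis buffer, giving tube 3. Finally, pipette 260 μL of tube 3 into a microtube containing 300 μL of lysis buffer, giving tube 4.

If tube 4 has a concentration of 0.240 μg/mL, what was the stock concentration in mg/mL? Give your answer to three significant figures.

Step 1: 0.42 mL + 11.7 mL = 12.12 mL total → factor 12.12/0.42 = 28.857
Step 2: 0.55 mL + 4600 μL = 5.15 mL total → factor 5.15/0.55 = 9.3636
Step 3: 0.32 mL brought to 2750 μL → factor 2.75/0.32 = 8.5938
Step 4: 260 μL + 300 μL = 560 μL total → factor 560/260 = 2.1538
Overall dilution factor = 28.857 × 9.3636 × 8.5938 × 2.1538 = 5001.4
Stock = 0.240 μg/mL × 5001.4 = 1200 μg/mL = 1.20 mg/mL

1.20 mg/mL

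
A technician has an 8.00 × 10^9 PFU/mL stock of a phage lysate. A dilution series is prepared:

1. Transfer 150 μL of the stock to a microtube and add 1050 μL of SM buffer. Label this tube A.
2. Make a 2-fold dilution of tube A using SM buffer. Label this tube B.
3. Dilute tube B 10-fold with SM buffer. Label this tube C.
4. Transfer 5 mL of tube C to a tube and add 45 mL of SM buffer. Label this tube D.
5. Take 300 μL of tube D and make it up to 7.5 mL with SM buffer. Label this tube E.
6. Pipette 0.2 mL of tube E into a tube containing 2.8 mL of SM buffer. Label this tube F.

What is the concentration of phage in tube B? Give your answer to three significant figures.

Step 1: 150 μL + 1050 μL = 1200 μL total → factor 1200/150 = 8
Step 2: 2-fold → factor 2
Dilution factor through tube B = 8 × 2 = 16
[tube B] = 8.00 × 10^9 PFU/mL / 16 = 5.00 × 10^8 PFU/mL

5.00 × 10^8 PFU/mL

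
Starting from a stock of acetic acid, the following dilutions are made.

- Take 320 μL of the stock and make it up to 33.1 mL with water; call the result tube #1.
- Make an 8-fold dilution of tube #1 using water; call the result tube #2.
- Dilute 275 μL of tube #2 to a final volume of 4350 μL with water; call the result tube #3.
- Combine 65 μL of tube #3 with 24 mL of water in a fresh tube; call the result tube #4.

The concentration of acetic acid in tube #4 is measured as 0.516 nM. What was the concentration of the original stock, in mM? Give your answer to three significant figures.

Step 1: 320 μL brought to 33.1 mL → factor 33100/320 = 103.44
Step 2: 8-fold → factor 8
Step 3: 275 μL brought to 4350 μL → factor 4350/275 = 15.818
Step 4: 65 μL + 24 mL = 24065 μL total → factor 24065/65 = 370.23
Overall dilution factor = 103.44 × 8 × 15.818 × 370.23 = 4.8462 × 10^6
Stock = 0.516 nM × 4.8462 × 10^6 = 2.501 × 10^6 nM = 2.50 mM

2.50 mM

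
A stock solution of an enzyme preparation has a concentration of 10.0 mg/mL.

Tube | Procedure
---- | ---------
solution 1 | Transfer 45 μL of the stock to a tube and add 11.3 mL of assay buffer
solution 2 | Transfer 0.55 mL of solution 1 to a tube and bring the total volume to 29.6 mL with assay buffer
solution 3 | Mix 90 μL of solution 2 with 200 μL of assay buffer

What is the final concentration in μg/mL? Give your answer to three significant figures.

Step 1: 45 μL + 11.3 mL = 11345 μL total → factor 11345/45 = 252.11
Step 2: 0.55 mL brought to 29.6 mL → factor 29.6/0.55 = 53.818
Step 3: 90 μL + 200 μL = 290 μL total → factor 290/90 = 3.2222
Overall dilution factor = 252.11 × 53.818 × 3.2222 = 43720
Final = 10.0 mg/mL / 43720 = 0.0002287 mg/mL = 0.229 μg/mL

0.229 μg/mL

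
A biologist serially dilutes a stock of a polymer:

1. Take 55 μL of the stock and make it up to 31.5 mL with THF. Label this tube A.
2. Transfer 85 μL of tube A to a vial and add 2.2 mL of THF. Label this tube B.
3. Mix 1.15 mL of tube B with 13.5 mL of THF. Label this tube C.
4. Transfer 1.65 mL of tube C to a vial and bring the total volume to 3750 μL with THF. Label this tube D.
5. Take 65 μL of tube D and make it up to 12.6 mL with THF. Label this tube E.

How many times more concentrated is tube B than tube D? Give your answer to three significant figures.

29.0

Step 1: 55 μL brought to 31.5 mL → factor 31500/55 = 572.73
Step 2: 85 μL + 2.2 mL = 2285 μL total → factor 2285/85 = 26.882
Step 3: 1.15 mL + 13.5 mL = 14.65 mL total → factor 14.65/1.15 = 12.739
Step 4: 1.65 mL brought to 3750 μL → factor 3.75/1.65 = 2.2727
Dilution factor to tube B = 15396; to tube D = 4.4576 × 10^5
[tube B]/[tube D] = (factor to tube D)/(factor to tube B) = 4.4576 × 10^5/15396 = 29.0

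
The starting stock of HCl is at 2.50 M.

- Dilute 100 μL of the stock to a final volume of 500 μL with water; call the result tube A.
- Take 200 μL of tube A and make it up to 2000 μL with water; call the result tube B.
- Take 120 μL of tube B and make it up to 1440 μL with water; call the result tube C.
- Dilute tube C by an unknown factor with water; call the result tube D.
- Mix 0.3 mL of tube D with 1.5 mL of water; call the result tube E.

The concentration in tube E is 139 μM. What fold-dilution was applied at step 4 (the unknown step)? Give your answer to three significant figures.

5.00-fold

Step 1: 100 μL brought to 500 μL → factor 500/100 = 5
Step 2: 200 μL brought to 2000 μL → factor 2000/200 = 10
Step 3: 120 μL brought to 1440 μL → factor 1440/120 = 12
Step 4: unknown factor x
Step 5: 0.3 mL + 1.5 mL = 1.8 mL total → factor 1.8/0.3 = 6
Product of known-step factors = 3600
Overall factor = 2.50 M / (139 μM) = 17986
x = 17986 / 3600 = 5.00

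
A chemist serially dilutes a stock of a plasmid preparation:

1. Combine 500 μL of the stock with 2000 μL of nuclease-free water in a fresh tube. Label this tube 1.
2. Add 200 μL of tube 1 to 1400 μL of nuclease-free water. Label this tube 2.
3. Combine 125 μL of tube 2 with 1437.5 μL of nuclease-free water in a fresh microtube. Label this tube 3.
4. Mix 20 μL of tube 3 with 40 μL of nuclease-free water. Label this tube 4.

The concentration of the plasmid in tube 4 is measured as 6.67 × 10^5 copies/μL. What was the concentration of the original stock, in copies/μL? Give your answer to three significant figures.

1.00 × 10^9 copies/μL

Step 1: 500 μL + 2000 μL = 2500 μL total → factor 2500/500 = 5
Step 2: 200 μL + 1400 μL = 1600 μL total → factor 1600/200 = 8
Step 3: 125 μL + 1437.5 μL = 1562.5 μL total → factor 1562.5/125 = 12.5
Step 4: 20 μL + 40 μL = 60 μL total → factor 60/20 = 3
Overall dilution factor = 5 × 8 × 12.5 × 3 = 1500
Stock = 6.67 × 10^5 copies/μL × 1500 = 1.00 × 10^9 copies/μL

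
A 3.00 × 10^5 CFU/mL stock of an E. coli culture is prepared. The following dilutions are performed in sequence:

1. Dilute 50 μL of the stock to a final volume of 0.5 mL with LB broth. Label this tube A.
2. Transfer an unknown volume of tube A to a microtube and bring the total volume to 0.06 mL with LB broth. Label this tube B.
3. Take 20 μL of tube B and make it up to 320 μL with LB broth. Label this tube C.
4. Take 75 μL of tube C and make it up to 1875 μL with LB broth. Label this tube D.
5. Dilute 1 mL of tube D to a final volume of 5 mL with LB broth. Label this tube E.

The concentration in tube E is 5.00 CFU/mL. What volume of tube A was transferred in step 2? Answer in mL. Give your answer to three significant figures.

0.0200 mL

Step 1: 50 μL brought to 0.5 mL → factor 500/50 = 10
Step 2: v brought to 0.06 mL → factor = 0.06 mL/v
Step 3: 20 μL brought to 320 μL → factor 320/20 = 16
Step 4: 75 μL brought to 1875 μL → factor 1875/75 = 25
Step 5: 1 mL brought to 5 mL → factor 5/1 = 5
Product of known-step factors = 20000
Overall factor = 3.00 × 10^5 CFU/mL / (5.00 CFU/mL) = 60000
Step-2 factor = 60000 / 20000 = 3
v = 0.06 mL / 3 = 0.0200 mL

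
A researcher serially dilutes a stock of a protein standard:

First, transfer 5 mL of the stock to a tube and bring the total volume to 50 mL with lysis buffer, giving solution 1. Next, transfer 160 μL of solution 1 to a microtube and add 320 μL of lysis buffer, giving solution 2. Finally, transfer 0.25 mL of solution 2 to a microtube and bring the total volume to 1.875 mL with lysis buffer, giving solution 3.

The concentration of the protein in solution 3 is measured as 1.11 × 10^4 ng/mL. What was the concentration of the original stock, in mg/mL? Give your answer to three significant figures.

Step 1: 5 mL brought to 50 mL → factor 50/5 = 10
Step 2: 160 μL + 320 μL = 480 μL total → factor 480/160 = 3
Step 3: 0.25 mL brought to 1.875 mL → factor 1.875/0.25 = 7.5
Overall dilution factor = 10 × 3 × 7.5 = 225
Stock = 1.11 × 10^4 ng/mL × 225 = 2.498 × 10^6 ng/mL = 2.50 mg/mL

2.50 mg/mL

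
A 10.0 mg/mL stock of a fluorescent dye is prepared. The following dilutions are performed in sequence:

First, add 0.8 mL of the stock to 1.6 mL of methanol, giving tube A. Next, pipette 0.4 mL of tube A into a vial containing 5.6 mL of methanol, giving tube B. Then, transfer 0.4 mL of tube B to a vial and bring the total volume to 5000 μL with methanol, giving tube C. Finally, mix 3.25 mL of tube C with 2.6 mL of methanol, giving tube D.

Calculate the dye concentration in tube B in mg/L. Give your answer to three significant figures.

222 mg/L

Step 1: 0.8 mL + 1.6 mL = 2.4 mL total → factor 2.4/0.8 = 3
Step 2: 0.4 mL + 5.6 mL = 6 mL total → factor 6/0.4 = 15
Dilution factor through tube B = 3 × 15 = 45
[tube B] = 10.0 mg/mL / 45 = 0.2222 mg/mL = 222 mg/L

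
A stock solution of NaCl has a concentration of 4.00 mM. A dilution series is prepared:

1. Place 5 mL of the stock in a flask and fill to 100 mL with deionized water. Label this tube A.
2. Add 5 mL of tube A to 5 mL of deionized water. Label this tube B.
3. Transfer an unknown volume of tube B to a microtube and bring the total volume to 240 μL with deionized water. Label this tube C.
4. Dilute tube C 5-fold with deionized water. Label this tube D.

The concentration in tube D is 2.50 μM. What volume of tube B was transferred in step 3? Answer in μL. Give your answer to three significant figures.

30.0 μL

Step 1: 5 mL brought to 100 mL → factor 100/5 = 20
Step 2: 5 mL + 5 mL = 10 mL total → factor 10/5 = 2
Step 3: v brought to 240 μL → factor = 240 μL/v
Step 4: 5-fold → factor 5
Product of known-step factors = 200
Overall factor = 4.00 mM / (2.50 μM) = 1600
Step-3 factor = 1600 / 200 = 8
v = 240 μL / 8 = 30.0 μL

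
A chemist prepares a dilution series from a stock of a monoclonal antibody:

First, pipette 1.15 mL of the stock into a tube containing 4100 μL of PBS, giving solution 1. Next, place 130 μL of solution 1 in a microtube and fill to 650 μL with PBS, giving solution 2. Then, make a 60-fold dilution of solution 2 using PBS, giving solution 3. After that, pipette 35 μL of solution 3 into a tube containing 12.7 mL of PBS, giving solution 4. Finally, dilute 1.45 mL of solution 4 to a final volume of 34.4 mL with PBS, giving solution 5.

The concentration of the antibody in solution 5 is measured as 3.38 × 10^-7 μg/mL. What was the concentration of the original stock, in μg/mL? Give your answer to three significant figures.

4.00 μg/mL

Step 1: 1.15 mL + 4100 μL = 5.25 mL total → factor 5.25/1.15 = 4.5652
Step 2: 130 μL brought to 650 μL → factor 650/130 = 5
Step 3: 60-fold → factor 60
Step 4: 35 μL + 12.7 mL = 12735 μL total → factor 12735/35 = 363.86
Step 5: 1.45 mL brought to 34.4 mL → factor 34.4/1.45 = 23.724
Overall dilution factor = 4.5652 × 5 × 60 × 363.86 × 23.724 = 1.1822 × 10^7
Stock = 3.38 × 10^-7 μg/mL × 1.1822 × 10^7 = 4.00 μg/mL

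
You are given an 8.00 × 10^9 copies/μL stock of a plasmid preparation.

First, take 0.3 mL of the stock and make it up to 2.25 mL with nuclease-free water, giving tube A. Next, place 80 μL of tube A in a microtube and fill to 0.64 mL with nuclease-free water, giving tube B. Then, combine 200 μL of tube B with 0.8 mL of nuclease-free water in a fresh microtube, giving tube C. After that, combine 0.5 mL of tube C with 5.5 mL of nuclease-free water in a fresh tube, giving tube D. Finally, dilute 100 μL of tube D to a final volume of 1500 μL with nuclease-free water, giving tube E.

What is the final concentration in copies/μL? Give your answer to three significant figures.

1.48 × 10^5 copies/μL

Step 1: 0.3 mL brought to 2.25 mL → factor 2.25/0.3 = 7.5
Step 2: 80 μL brought to 0.64 mL → factor 640/80 = 8
Step 3: 200 μL + 0.8 mL = 1000 μL total → factor 1000/200 = 5
Step 4: 0.5 mL + 5.5 mL = 6 mL total → factor 6/0.5 = 12
Step 5: 100 μL brought to 1500 μL → factor 1500/100 = 15
Overall dilution factor = 7.5 × 8 × 5 × 12 × 15 = 54000
Final = 8.00 × 10^9 copies/μL / 54000 = 1.48 × 10^5 copies/μL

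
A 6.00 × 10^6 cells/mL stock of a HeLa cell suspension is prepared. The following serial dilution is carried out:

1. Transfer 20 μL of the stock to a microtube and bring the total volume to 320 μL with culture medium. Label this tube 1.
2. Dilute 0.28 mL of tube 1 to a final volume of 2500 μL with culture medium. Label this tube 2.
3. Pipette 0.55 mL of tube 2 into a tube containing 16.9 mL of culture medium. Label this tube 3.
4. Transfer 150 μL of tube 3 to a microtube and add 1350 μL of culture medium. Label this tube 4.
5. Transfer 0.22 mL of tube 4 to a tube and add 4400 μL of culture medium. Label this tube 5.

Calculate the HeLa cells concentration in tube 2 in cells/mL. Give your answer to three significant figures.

Step 1: 20 μL brought to 320 μL → factor 320/20 = 16
Step 2: 0.28 mL brought to 2500 μL → factor 2.5/0.28 = 8.9286
Dilution factor through tube 2 = 16 × 8.9286 = 142.86
[tube 2] = 6.00 × 10^6 cells/mL / 142.86 = 4.20 × 10^4 cells/mL

4.20 × 10^4 cells/mL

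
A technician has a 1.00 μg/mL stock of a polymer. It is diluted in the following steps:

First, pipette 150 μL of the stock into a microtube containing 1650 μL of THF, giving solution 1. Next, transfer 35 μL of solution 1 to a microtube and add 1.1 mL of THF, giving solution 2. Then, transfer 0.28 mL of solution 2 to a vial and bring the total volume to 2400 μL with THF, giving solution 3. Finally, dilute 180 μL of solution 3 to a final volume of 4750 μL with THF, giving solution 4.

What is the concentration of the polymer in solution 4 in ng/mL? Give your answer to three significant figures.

Step 1: 150 μL + 1650 μL = 1800 μL total → factor 1800/150 = 12
Step 2: 35 μL + 1.1 mL = 1135 μL total → factor 1135/35 = 32.429
Step 3: 0.28 mL brought to 2400 μL → factor 2.4/0.28 = 8.5714
Step 4: 180 μL brought to 4750 μL → factor 4750/180 = 26.389
Overall dilution factor = 12 × 32.429 × 8.5714 × 26.389 = 88020
Final = 1.00 μg/mL / 88020 = 1.136 × 10^-5 μg/mL = 0.0114 ng/mL

0.0114 ng/mL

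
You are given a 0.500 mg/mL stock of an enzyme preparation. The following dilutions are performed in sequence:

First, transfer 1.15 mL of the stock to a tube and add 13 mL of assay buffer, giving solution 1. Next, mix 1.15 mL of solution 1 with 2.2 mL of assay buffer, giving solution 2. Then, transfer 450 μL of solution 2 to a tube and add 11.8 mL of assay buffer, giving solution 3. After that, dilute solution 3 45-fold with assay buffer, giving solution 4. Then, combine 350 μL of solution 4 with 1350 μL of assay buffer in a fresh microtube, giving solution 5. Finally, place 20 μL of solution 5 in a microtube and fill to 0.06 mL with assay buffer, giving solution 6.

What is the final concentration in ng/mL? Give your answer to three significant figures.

0.781 ng/mL

Step 1: 1.15 mL + 13 mL = 14.15 mL total → factor 14.15/1.15 = 12.304
Step 2: 1.15 mL + 2.2 mL = 3.35 mL total → factor 3.35/1.15 = 2.913
Step 3: 450 μL + 11.8 mL = 12250 μL total → factor 12250/450 = 27.222
Step 4: 45-fold → factor 45
Step 5: 350 μL + 1350 μL = 1700 μL total → factor 1700/350 = 4.8571
Step 6: 20 μL brought to 0.06 mL → factor 60/20 = 3
Overall dilution factor = 12.304 × 2.913 × 27.222 × 45 × 4.8571 × 3 = 6.398 × 10^5
Final = 0.500 mg/mL / 6.398 × 10^5 = 7.815 × 10^-7 mg/mL = 0.781 ng/mL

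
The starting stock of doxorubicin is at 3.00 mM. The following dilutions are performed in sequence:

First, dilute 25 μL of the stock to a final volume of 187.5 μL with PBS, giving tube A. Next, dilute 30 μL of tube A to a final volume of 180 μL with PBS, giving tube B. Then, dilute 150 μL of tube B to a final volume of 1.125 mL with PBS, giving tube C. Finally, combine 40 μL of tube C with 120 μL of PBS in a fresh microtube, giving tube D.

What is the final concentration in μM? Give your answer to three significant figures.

2.22 μM

Step 1: 25 μL brought to 187.5 μL → factor 187.5/25 = 7.5
Step 2: 30 μL brought to 180 μL → factor 180/30 = 6
Step 3: 150 μL brought to 1.125 mL → factor 1125/150 = 7.5
Step 4: 40 μL + 120 μL = 160 μL total → factor 160/40 = 4
Overall dilution factor = 7.5 × 6 × 7.5 × 4 = 1350
Final = 3.00 mM / 1350 = 0.002222 mM = 2.22 μM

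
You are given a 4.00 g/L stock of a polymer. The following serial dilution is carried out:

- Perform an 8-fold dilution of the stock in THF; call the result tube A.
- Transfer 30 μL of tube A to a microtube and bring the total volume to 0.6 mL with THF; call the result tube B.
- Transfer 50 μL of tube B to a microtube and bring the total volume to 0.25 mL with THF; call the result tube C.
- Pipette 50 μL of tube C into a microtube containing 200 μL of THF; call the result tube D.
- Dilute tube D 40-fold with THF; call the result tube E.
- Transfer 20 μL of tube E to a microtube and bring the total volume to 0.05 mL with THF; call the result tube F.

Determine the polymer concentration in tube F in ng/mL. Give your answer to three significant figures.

Step 1: 8-fold → factor 8
Step 2: 30 μL brought to 0.6 mL → factor 600/30 = 20
Step 3: 50 μL brought to 0.25 mL → factor 250/50 = 5
Step 4: 50 μL + 200 μL = 250 μL total → factor 250/50 = 5
Step 5: 40-fold → factor 40
Step 6: 20 μL brought to 0.05 mL → factor 50/20 = 2.5
Overall dilution factor = 8 × 20 × 5 × 5 × 40 × 2.5 = 4 × 10^5
Final = 4.00 g/L / 4 × 10^5 = 1.000 × 10^-5 g/L = 10.0 ng/mL

10.0 ng/mL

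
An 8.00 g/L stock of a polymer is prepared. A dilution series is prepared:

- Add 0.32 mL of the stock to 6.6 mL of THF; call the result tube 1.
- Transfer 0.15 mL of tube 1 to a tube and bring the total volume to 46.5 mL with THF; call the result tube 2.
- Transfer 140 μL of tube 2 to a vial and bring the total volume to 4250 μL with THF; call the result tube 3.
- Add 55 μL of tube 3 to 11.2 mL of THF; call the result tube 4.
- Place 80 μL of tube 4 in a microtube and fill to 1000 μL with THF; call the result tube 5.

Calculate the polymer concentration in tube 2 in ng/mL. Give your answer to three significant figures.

Step 1: 0.32 mL + 6.6 mL = 6.92 mL total → factor 6.92/0.32 = 21.625
Step 2: 0.15 mL brought to 46.5 mL → factor 46.5/0.15 = 310
Dilution factor through tube 2 = 21.625 × 310 = 6703.8
[tube 2] = 8.00 g/L / 6703.8 = 0.001193 g/L = 1.19 × 10^3 ng/mL

1.19 × 10^3 ng/mL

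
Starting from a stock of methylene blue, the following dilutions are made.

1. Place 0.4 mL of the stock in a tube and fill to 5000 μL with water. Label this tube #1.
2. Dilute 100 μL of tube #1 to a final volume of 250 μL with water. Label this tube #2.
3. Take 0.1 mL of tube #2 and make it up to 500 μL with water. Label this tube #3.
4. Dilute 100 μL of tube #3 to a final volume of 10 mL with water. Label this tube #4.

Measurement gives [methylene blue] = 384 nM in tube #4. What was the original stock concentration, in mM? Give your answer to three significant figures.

Step 1: 0.4 mL brought to 5000 μL → factor 5/0.4 = 12.5
Step 2: 100 μL brought to 250 μL → factor 250/100 = 2.5
Step 3: 0.1 mL brought to 500 μL → factor 0.5/0.1 = 5
Step 4: 100 μL brought to 10 mL → factor 10000/100 = 100
Overall dilution factor = 12.5 × 2.5 × 5 × 100 = 15625
Stock = 384 nM × 15625 = 6.000 × 10^6 nM = 6.00 mM

6.00 mM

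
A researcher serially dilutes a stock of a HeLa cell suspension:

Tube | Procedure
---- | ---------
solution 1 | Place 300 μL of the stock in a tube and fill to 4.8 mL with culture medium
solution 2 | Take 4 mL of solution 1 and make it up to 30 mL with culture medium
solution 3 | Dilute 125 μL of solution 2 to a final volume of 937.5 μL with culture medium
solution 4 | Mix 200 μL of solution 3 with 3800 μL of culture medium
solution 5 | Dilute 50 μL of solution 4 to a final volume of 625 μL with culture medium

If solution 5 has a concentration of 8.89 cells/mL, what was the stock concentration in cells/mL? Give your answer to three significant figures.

Step 1: 300 μL brought to 4.8 mL → factor 4800/300 = 16
Step 2: 4 mL brought to 30 mL → factor 30/4 = 7.5
Step 3: 125 μL brought to 937.5 μL → factor 937.5/125 = 7.5
Step 4: 200 μL + 3800 μL = 4000 μL total → factor 4000/200 = 20
Step 5: 50 μL brought to 625 μL → factor 625/50 = 12.5
Overall dilution factor = 16 × 7.5 × 7.5 × 20 × 12.5 = 2.25 × 10^5
Stock = 8.89 cells/mL × 2.25 × 10^5 = 2.00 × 10^6 cells/mL

2.00 × 10^6 cells/mL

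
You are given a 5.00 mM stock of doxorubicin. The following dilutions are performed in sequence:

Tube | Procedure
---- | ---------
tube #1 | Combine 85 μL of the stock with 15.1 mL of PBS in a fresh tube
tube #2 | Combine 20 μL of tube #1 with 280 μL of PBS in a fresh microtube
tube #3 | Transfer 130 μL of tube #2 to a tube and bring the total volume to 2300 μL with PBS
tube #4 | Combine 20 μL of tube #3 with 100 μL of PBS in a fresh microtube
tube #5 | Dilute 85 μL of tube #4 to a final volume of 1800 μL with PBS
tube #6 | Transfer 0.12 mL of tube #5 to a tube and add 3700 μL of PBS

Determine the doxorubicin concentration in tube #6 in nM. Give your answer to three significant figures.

Step 1: 85 μL + 15.1 mL = 15185 μL total → factor 15185/85 = 178.65
Step 2: 20 μL + 280 μL = 300 μL total → factor 300/20 = 15
Step 3: 130 μL brought to 2300 μL → factor 2300/130 = 17.692
Step 4: 20 μL + 100 μL = 120 μL total → factor 120/20 = 6
Step 5: 85 μL brought to 1800 μL → factor 1800/85 = 21.176
Step 6: 0.12 mL + 3700 μL = 3.82 mL total → factor 3.82/0.12 = 31.833
Overall dilution factor = 178.65 × 15 × 17.692 × 6 × 21.176 × 31.833 = 1.9176 × 10^8
Final = 5.00 mM / 1.9176 × 10^8 = 2.607 × 10^-8 mM = 0.0261 nM

0.0261 nM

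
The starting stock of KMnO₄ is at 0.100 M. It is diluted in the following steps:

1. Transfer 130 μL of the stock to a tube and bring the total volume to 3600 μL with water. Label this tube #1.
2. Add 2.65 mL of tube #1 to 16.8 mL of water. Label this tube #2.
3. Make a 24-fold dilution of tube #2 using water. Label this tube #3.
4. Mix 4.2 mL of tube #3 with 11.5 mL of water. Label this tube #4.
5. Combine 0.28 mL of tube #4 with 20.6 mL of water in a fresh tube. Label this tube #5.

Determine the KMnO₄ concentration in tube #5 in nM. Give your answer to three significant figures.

73.5 nM

Step 1: 130 μL brought to 3600 μL → factor 3600/130 = 27.692
Step 2: 2.65 mL + 16.8 mL = 19.45 mL total → factor 19.45/2.65 = 7.3396
Step 3: 24-fold → factor 24
Step 4: 4.2 mL + 11.5 mL = 15.7 mL total → factor 15.7/4.2 = 3.7381
Step 5: 0.28 mL + 20.6 mL = 20.88 mL total → factor 20.88/0.28 = 74.571
Overall dilution factor = 27.692 × 7.3396 × 24 × 3.7381 × 74.571 = 1.3598 × 10^6
Final = 0.100 M / 1.3598 × 10^6 = 7.354 × 10^-8 M = 73.5 nM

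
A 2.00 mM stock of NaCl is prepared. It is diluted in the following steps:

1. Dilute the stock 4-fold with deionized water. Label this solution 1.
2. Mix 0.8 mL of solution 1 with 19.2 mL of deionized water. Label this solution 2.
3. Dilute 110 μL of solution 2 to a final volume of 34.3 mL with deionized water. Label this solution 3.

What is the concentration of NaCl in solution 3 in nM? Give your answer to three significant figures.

Step 1: 4-fold → factor 4
Step 2: 0.8 mL + 19.2 mL = 20 mL total → factor 20/0.8 = 25
Step 3: 110 μL brought to 34.3 mL → factor 34300/110 = 311.82
Overall dilution factor = 4 × 25 × 311.82 = 31182
Final = 2.00 mM / 31182 = 6.414 × 10^-5 mM = 64.1 nM

64.1 nM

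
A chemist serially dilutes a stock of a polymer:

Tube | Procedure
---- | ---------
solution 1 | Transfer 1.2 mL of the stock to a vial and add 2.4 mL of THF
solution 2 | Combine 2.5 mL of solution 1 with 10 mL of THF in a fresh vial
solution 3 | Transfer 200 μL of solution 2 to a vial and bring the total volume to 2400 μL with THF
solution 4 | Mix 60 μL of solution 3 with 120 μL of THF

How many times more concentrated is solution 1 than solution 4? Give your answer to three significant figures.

180

Step 1: 1.2 mL + 2.4 mL = 3.6 mL total → factor 3.6/1.2 = 3
Step 2: 2.5 mL + 10 mL = 12.5 mL total → factor 12.5/2.5 = 5
Step 3: 200 μL brought to 2400 μL → factor 2400/200 = 12
Step 4: 60 μL + 120 μL = 180 μL total → factor 180/60 = 3
Dilution factor to solution 1 = 3; to solution 4 = 540
[solution 1]/[solution 4] = (factor to solution 4)/(factor to solution 1) = 540/3 = 180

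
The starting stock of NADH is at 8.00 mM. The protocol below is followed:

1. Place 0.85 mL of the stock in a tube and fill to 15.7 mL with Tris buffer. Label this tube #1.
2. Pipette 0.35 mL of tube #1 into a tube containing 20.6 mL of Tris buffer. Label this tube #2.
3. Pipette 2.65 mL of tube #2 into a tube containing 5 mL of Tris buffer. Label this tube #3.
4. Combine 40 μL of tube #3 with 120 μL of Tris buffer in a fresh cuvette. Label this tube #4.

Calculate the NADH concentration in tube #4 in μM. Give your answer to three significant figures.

Step 1: 0.85 mL brought to 15.7 mL → factor 15.7/0.85 = 18.471
Step 2: 0.35 mL + 20.6 mL = 20.95 mL total → factor 20.95/0.35 = 59.857
Step 3: 2.65 mL + 5 mL = 7.65 mL total → factor 7.65/2.65 = 2.8868
Step 4: 40 μL + 120 μL = 160 μL total → factor 160/40 = 4
Dilution factor through tube #4 = 18.471 × 59.857 × 2.8868 × 4 = 12767
[tube #4] = 8.00 mM / 12767 = 0.0006266 mM = 0.627 μM

0.627 μM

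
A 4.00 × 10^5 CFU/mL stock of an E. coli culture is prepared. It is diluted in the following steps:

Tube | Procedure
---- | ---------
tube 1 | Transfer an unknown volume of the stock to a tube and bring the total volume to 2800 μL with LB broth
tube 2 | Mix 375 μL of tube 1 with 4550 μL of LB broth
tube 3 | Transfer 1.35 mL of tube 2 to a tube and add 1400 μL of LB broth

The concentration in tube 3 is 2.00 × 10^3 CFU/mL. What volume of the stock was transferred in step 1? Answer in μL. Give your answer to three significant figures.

Step 1: v brought to 2800 μL → factor = 2800 μL/v
Step 2: 375 μL + 4550 μL = 4925 μL total → factor 4925/375 = 13.133
Step 3: 1.35 mL + 1400 μL = 2.75 mL total → factor 2.75/1.35 = 2.037
Product of known-step factors = 26.753
Overall factor = 4.00 × 10^5 CFU/mL / (2.00 × 10^3 CFU/mL) = 200
Step-1 factor = 200 / 26.753 = 7.4758
v = 2800 μL / 7.4758 = 375 μL

375 μL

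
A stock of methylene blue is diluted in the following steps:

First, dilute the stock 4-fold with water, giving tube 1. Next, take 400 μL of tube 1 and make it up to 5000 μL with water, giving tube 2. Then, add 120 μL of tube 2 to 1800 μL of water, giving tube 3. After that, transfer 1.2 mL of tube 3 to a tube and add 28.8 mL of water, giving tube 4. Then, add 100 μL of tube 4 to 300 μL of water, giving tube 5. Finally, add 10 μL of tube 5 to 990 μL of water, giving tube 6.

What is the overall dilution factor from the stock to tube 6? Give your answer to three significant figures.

Step 1: 4-fold → factor 4
Step 2: 400 μL brought to 5000 μL → factor 5000/400 = 12.5
Step 3: 120 μL + 1800 μL = 1920 μL total → factor 1920/120 = 16
Step 4: 1.2 mL + 28.8 mL = 30 mL total → factor 30/1.2 = 25
Step 5: 100 μL + 300 μL = 400 μL total → factor 400/100 = 4
Step 6: 10 μL + 990 μL = 1000 μL total → factor 1000/10 = 100
Overall dilution factor = 4 × 12.5 × 16 × 25 × 4 × 100 = 8 × 10^6

8.00 × 10^6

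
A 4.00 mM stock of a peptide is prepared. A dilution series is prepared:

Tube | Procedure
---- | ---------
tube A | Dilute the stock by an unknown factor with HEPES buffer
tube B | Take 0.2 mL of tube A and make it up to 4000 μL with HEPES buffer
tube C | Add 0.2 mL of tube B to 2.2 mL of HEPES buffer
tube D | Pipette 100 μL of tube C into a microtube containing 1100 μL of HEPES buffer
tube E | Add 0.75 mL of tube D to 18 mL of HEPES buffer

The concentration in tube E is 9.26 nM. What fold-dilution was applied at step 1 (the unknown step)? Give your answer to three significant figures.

Step 1: unknown factor x
Step 2: 0.2 mL brought to 4000 μL → factor 4/0.2 = 20
Step 3: 0.2 mL + 2.2 mL = 2.4 mL total → factor 2.4/0.2 = 12
Step 4: 100 μL + 1100 μL = 1200 μL total → factor 1200/100 = 12
Step 5: 0.75 mL + 18 mL = 18.75 mL total → factor 18.75/0.75 = 25
Product of known-step factors = 72000
Overall factor = 4.00 mM / (9.26 nM) = 4.3197 × 10^5
x = 4.3197 × 10^5 / 72000 = 6.00

6.00-fold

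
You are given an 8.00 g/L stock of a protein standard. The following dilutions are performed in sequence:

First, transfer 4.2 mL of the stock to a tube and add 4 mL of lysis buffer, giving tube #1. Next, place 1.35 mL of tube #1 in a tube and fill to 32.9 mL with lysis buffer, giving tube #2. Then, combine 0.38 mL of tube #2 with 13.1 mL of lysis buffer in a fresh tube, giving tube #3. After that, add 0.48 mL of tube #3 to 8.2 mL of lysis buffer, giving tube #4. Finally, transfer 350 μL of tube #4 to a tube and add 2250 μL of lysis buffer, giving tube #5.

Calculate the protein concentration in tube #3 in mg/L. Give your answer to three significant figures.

Step 1: 4.2 mL + 4 mL = 8.2 mL total → factor 8.2/4.2 = 1.9524
Step 2: 1.35 mL brought to 32.9 mL → factor 32.9/1.35 = 24.37
Step 3: 0.38 mL + 13.1 mL = 13.48 mL total → factor 13.48/0.38 = 35.474
Dilution factor through tube #3 = 1.9524 × 24.37 × 35.474 = 1687.8
[tube #3] = 8.00 g/L / 1687.8 = 0.004740 g/L = 4.74 mg/L

4.74 mg/L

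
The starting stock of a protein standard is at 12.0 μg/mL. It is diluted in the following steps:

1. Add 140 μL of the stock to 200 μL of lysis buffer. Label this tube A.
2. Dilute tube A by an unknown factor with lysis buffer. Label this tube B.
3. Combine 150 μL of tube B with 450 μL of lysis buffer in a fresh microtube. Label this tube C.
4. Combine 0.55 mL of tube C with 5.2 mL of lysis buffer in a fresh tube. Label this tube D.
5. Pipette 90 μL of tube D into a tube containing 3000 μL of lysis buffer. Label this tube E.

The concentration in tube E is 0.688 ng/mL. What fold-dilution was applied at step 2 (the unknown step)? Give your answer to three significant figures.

Step 1: 140 μL + 200 μL = 340 μL total → factor 340/140 = 2.4286
Step 2: unknown factor x
Step 3: 150 μL + 450 μL = 600 μL total → factor 600/150 = 4
Step 4: 0.55 mL + 5.2 mL = 5.75 mL total → factor 5.75/0.55 = 10.455
Step 5: 90 μL + 3000 μL = 3090 μL total → factor 3090/90 = 34.333
Product of known-step factors = 3486.8
Overall factor = 12.0 μg/mL / (0.688 ng/mL) = 17442
x = 17442 / 3486.8 = 5.00

5.00-fold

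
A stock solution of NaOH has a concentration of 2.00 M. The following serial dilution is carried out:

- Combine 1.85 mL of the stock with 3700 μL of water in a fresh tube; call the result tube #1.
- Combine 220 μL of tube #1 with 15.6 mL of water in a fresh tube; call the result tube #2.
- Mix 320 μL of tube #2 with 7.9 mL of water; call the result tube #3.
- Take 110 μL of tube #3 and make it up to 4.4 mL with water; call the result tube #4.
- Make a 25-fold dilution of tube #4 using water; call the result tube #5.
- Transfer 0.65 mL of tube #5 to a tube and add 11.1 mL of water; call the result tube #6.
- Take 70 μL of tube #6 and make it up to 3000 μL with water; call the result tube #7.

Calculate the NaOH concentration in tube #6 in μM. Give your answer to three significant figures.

0.0200 μM

Step 1: 1.85 mL + 3700 μL = 5.55 mL total → factor 5.55/1.85 = 3
Step 2: 220 μL + 15.6 mL = 15820 μL total → factor 15820/220 = 71.909
Step 3: 320 μL + 7.9 mL = 8220 μL total → factor 8220/320 = 25.688
Step 4: 110 μL brought to 4.4 mL → factor 4400/110 = 40
Step 5: 25-fold → factor 25
Step 6: 0.65 mL + 11.1 mL = 11.75 mL total → factor 11.75/0.65 = 18.077
Dilution factor through tube #6 = 3 × 71.909 × 25.688 × 40 × 25 × 18.077 = 1.0017 × 10^8
[tube #6] = 2.00 M / 1.0017 × 10^8 = 1.997 × 10^-8 M = 0.0200 μM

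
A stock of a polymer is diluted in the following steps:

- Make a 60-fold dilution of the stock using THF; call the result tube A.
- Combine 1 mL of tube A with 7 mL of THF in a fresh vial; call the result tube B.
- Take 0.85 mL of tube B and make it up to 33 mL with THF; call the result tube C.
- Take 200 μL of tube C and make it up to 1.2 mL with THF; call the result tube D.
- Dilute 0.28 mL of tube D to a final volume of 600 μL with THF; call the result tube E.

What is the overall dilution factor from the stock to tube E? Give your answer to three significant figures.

2.40 × 10^5

Step 1: 60-fold → factor 60
Step 2: 1 mL + 7 mL = 8 mL total → factor 8/1 = 8
Step 3: 0.85 mL brought to 33 mL → factor 33/0.85 = 38.824
Step 4: 200 μL brought to 1.2 mL → factor 1200/200 = 6
Step 5: 0.28 mL brought to 600 μL → factor 0.6/0.28 = 2.1429
Overall dilution factor = 60 × 8 × 38.824 × 6 × 2.1429 = 2.396 × 10^5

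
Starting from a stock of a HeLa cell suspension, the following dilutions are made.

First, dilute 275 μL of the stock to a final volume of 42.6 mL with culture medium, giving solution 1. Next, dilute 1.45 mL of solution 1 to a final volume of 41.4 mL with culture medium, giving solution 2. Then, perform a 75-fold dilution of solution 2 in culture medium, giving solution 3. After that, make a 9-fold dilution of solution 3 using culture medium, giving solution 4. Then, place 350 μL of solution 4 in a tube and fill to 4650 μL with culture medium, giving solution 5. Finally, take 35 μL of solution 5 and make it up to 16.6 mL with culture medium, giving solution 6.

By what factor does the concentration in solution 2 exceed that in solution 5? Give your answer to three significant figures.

Step 1: 275 μL brought to 42.6 mL → factor 42600/275 = 154.91
Step 2: 1.45 mL brought to 41.4 mL → factor 41.4/1.45 = 28.552
Step 3: 75-fold → factor 75
Step 4: 9-fold → factor 9
Step 5: 350 μL brought to 4650 μL → factor 4650/350 = 13.286
Dilution factor to solution 2 = 4422.9; to solution 5 = 3.9664 × 10^7
[solution 2]/[solution 5] = (factor to solution 5)/(factor to solution 2) = 3.9664 × 10^7/4422.9 = 8.97 × 10^3

8.97 × 10^3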